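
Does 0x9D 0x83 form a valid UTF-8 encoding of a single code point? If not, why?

Byte 0x9D = 10011101 has the form 10xxxxxx — a continuation byte — but there is no preceding leading byte.

invalid (continuation byte with no leading byte)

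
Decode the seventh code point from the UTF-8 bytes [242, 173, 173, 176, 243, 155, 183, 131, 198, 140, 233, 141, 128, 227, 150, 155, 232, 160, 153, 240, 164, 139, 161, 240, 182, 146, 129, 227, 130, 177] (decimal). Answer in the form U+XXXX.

U+242E1

Offset 0: leading byte 0xF2 = 11110010 → 4-byte char #1 = F2 AD AD B0.
Offset 4: leading byte 0xF3 = 11110011 → 4-byte char #2 = F3 9B B7 83.
Offset 8: leading byte 0xC6 = 11000110 → 2-byte char #3 = C6 8C.
Offset 10: leading byte 0xE9 = 11101001 → 3-byte char #4 = E9 8D 80.
Offset 13: leading byte 0xE3 = 11100011 → 3-byte char #5 = E3 96 9B.
Offset 16: leading byte 0xE8 = 11101000 → 3-byte char #6 = E8 A0 99.
Offset 19: leading byte 0xF0 = 11110000 → 4-byte char #7 = F0 A4 8B A1.
Leading byte 0xF0 = 11110000 matches 11110xxx → 4-byte sequence.
Byte 1: 0xF0 = 11110000, payload 000 (3 bits).
Byte 2: 0xA4 = 10100100 (10xxxxxx ✓), payload 100100.
Byte 3: 0x8B = 10001011 (10xxxxxx ✓), payload 001011.
Byte 4: 0xA1 = 10100001 (10xxxxxx ✓), payload 100001.
Concatenate: 000100100001011100001 = 0x242E1 (21 bits → U+242E1).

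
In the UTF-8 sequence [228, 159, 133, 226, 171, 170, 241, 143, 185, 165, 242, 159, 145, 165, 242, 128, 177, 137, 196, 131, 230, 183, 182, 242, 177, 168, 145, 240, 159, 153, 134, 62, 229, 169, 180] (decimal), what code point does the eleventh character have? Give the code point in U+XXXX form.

Offset 0: leading byte 0xE4 = 11100100 → 3-byte char #1 = E4 9F 85.
Offset 3: leading byte 0xE2 = 11100010 → 3-byte char #2 = E2 AB AA.
Offset 6: leading byte 0xF1 = 11110001 → 4-byte char #3 = F1 8F B9 A5.
Offset 10: leading byte 0xF2 = 11110010 → 4-byte char #4 = F2 9F 91 A5.
Offset 14: leading byte 0xF2 = 11110010 → 4-byte char #5 = F2 80 B1 89.
Offset 18: leading byte 0xC4 = 11000100 → 2-byte char #6 = C4 83.
Offset 20: leading byte 0xE6 = 11100110 → 3-byte char #7 = E6 B7 B6.
Offset 23: leading byte 0xF2 = 11110010 → 4-byte char #8 = F2 B1 A8 91.
Offset 27: leading byte 0xF0 = 11110000 → 4-byte char #9 = F0 9F 99 86.
Offset 31: leading byte 0x3E = 00111110 → 1-byte char #10 = 3E.
Offset 32: leading byte 0xE5 = 11100101 → 3-byte char #11 = E5 A9 B4.
Leading byte 0xE5 = 11100101 matches 1110xxxx → 3-byte sequence.
Byte 1: 0xE5 = 11100101, payload 0101 (4 bits).
Byte 2: 0xA9 = 10101001 (10xxxxxx ✓), payload 101001.
Byte 3: 0xB4 = 10110100 (10xxxxxx ✓), payload 110100.
Concatenate: 0101101001110100 = 0x5A74 (16 bits → U+5A74).

U+5A74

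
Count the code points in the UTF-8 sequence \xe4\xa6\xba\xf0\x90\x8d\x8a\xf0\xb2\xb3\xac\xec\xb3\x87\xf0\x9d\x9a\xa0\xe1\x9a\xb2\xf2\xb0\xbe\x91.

7

Byte at offset 0: 0xE4 = 11100100 → 3-byte char (#1). Advance 3.
Byte at offset 3: 0xF0 = 11110000 → 4-byte char (#2). Advance 4.
Byte at offset 7: 0xF0 = 11110000 → 4-byte char (#3). Advance 4.
Byte at offset 11: 0xEC = 11101100 → 3-byte char (#4). Advance 3.
Byte at offset 14: 0xF0 = 11110000 → 4-byte char (#5). Advance 4.
Byte at offset 18: 0xE1 = 11100001 → 3-byte char (#6). Advance 3.
Byte at offset 21: 0xF2 = 11110010 → 4-byte char (#7). Advance 4.
Reached end at offset 25 after 7 code points.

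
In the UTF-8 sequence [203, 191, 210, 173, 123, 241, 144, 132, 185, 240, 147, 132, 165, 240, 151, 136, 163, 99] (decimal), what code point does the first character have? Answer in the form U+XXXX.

Offset 0: leading byte 0xCB = 11001011 → 2-byte char #1 = CB BF.
Leading byte 0xCB = 11001011 matches 110xxxxx → 2-byte sequence.
Byte 1: 0xCB = 11001011, payload 01011 (5 bits).
Byte 2: 0xBF = 10111111 (10xxxxxx ✓), payload 111111.
Concatenate: 01011111111 = 0x2FF (11 bits → U+02FF).

U+02FF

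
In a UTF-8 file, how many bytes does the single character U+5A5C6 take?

4

U+5A5C6 = 0x5A5C6. UTF-8 uses 1 byte below 0x80, 2 below 0x800, 3 below 0x10000, 4 up to 0x10FFFF. 0x5A5C6 is in U+10000–U+10FFFF → 4 bytes.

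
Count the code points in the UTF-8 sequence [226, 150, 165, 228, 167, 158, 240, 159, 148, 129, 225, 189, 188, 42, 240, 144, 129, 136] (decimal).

Byte at offset 0: 0xE2 = 11100010 → 3-byte char (#1). Advance 3.
Byte at offset 3: 0xE4 = 11100100 → 3-byte char (#2). Advance 3.
Byte at offset 6: 0xF0 = 11110000 → 4-byte char (#3). Advance 4.
Byte at offset 10: 0xE1 = 11100001 → 3-byte char (#4). Advance 3.
Byte at offset 13: 0x2A = 00101010 → 1-byte char (#5). Advance 1.
Byte at offset 14: 0xF0 = 11110000 → 4-byte char (#6). Advance 4.
Reached end at offset 18 after 6 code points.

6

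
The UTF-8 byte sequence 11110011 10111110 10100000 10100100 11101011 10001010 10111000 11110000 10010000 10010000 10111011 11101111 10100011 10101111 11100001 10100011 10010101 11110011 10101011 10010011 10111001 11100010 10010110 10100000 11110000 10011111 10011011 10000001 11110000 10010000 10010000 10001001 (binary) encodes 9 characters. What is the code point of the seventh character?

Offset 0: leading byte 0xF3 = 11110011 → 4-byte char #1 = F3 BE A0 A4.
Offset 4: leading byte 0xEB = 11101011 → 3-byte char #2 = EB 8A B8.
Offset 7: leading byte 0xF0 = 11110000 → 4-byte char #3 = F0 90 90 BB.
Offset 11: leading byte 0xEF = 11101111 → 3-byte char #4 = EF A3 AF.
Offset 14: leading byte 0xE1 = 11100001 → 3-byte char #5 = E1 A3 95.
Offset 17: leading byte 0xF3 = 11110011 → 4-byte char #6 = F3 AB 93 B9.
Offset 21: leading byte 0xE2 = 11100010 → 3-byte char #7 = E2 96 A0.
Leading byte 0xE2 = 11100010 matches 1110xxxx → 3-byte sequence.
Byte 1: 0xE2 = 11100010, payload 0010 (4 bits).
Byte 2: 0x96 = 10010110 (10xxxxxx ✓), payload 010110.
Byte 3: 0xA0 = 10100000 (10xxxxxx ✓), payload 100000.
Concatenate: 0010010110100000 = 0x25A0 (16 bits → U+25A0).

U+25A0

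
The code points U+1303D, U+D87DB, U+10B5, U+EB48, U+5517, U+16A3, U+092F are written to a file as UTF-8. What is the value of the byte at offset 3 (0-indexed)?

U+1303D → 4-byte form F0 93 80 BD at offsets 0–3.
Offset 3 falls in char 1's range; it's byte 4 of F0 93 80 BD = 0xBD.

0xBD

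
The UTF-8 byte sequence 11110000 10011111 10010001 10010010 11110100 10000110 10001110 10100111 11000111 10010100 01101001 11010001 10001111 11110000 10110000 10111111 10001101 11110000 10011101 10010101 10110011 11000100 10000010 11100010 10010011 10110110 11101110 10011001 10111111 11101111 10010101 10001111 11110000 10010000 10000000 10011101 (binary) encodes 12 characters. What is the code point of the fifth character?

U+044F

Offset 0: leading byte 0xF0 = 11110000 → 4-byte char #1 = F0 9F 91 92.
Offset 4: leading byte 0xF4 = 11110100 → 4-byte char #2 = F4 86 8E A7.
Offset 8: leading byte 0xC7 = 11000111 → 2-byte char #3 = C7 94.
Offset 10: leading byte 0x69 = 01101001 → 1-byte char #4 = 69.
Offset 11: leading byte 0xD1 = 11010001 → 2-byte char #5 = D1 8F.
Leading byte 0xD1 = 11010001 matches 110xxxxx → 2-byte sequence.
Byte 1: 0xD1 = 11010001, payload 10001 (5 bits).
Byte 2: 0x8F = 10001111 (10xxxxxx ✓), payload 001111.
Concatenate: 10001001111 = 0x44F (11 bits → U+044F).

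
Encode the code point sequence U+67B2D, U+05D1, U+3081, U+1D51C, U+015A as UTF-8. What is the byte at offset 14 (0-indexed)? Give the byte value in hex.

U+67B2D → 4-byte form F1 A7 AC AD at offsets 0–3.
U+05D1 → 2-byte form D7 91 at offsets 4–5.
U+3081 → 3-byte form E3 82 81 at offsets 6–8.
U+1D51C → 4-byte form F0 9D 94 9C at offsets 9–12.
U+015A → 2-byte form C5 9A at offsets 13–14.
Offset 14 falls in char 5's range; it's byte 2 of C5 9A = 0x9A.

0x9A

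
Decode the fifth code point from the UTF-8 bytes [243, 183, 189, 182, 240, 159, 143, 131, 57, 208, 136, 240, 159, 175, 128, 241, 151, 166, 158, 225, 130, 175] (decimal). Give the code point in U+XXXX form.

Offset 0: leading byte 0xF3 = 11110011 → 4-byte char #1 = F3 B7 BD B6.
Offset 4: leading byte 0xF0 = 11110000 → 4-byte char #2 = F0 9F 8F 83.
Offset 8: leading byte 0x39 = 00111001 → 1-byte char #3 = 39.
Offset 9: leading byte 0xD0 = 11010000 → 2-byte char #4 = D0 88.
Offset 11: leading byte 0xF0 = 11110000 → 4-byte char #5 = F0 9F AF 80.
Leading byte 0xF0 = 11110000 matches 11110xxx → 4-byte sequence.
Byte 1: 0xF0 = 11110000, payload 000 (3 bits).
Byte 2: 0x9F = 10011111 (10xxxxxx ✓), payload 011111.
Byte 3: 0xAF = 10101111 (10xxxxxx ✓), payload 101111.
Byte 4: 0x80 = 10000000 (10xxxxxx ✓), payload 000000.
Concatenate: 000011111101111000000 = 0x1FBC0 (21 bits → U+1FBC0).

U+1FBC0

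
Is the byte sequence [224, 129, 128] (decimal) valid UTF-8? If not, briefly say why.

invalid (overlong encoding)

Leading byte 0xE0 = 11100000 → 3-byte form.
Continuation bytes all match 10xxxxxx. Payload decodes to 0x40.
But 0x40 < 0x800, the minimum for a 3-byte sequence — this is an overlong encoding.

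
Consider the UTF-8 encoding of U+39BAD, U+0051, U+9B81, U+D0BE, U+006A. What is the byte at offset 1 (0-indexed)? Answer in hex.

U+39BAD → 4-byte form F0 B9 AE AD at offsets 0–3.
Offset 1 falls in char 1's range; it's byte 2 of F0 B9 AE AD = 0xB9.

0xB9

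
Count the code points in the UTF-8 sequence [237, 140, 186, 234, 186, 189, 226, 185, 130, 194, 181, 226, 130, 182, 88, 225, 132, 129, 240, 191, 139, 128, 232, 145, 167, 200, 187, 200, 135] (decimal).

11

Byte at offset 0: 0xED = 11101101 → 3-byte char (#1). Advance 3.
Byte at offset 3: 0xEA = 11101010 → 3-byte char (#2). Advance 3.
Byte at offset 6: 0xE2 = 11100010 → 3-byte char (#3). Advance 3.
Byte at offset 9: 0xC2 = 11000010 → 2-byte char (#4). Advance 2.
Byte at offset 11: 0xE2 = 11100010 → 3-byte char (#5). Advance 3.
Byte at offset 14: 0x58 = 01011000 → 1-byte char (#6). Advance 1.
Byte at offset 15: 0xE1 = 11100001 → 3-byte char (#7). Advance 3.
Byte at offset 18: 0xF0 = 11110000 → 4-byte char (#8). Advance 4.
Byte at offset 22: 0xE8 = 11101000 → 3-byte char (#9). Advance 3.
Byte at offset 25: 0xC8 = 11001000 → 2-byte char (#10). Advance 2.
Byte at offset 27: 0xC8 = 11001000 → 2-byte char (#11). Advance 2.
Reached end at offset 29 after 11 code points.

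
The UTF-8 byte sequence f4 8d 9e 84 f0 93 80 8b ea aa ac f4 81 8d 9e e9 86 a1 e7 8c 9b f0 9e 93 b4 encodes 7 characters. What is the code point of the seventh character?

U+1E4F4

Offset 0: leading byte 0xF4 = 11110100 → 4-byte char #1 = F4 8D 9E 84.
Offset 4: leading byte 0xF0 = 11110000 → 4-byte char #2 = F0 93 80 8B.
Offset 8: leading byte 0xEA = 11101010 → 3-byte char #3 = EA AA AC.
Offset 11: leading byte 0xF4 = 11110100 → 4-byte char #4 = F4 81 8D 9E.
Offset 15: leading byte 0xE9 = 11101001 → 3-byte char #5 = E9 86 A1.
Offset 18: leading byte 0xE7 = 11100111 → 3-byte char #6 = E7 8C 9B.
Offset 21: leading byte 0xF0 = 11110000 → 4-byte char #7 = F0 9E 93 B4.
Leading byte 0xF0 = 11110000 matches 11110xxx → 4-byte sequence.
Byte 1: 0xF0 = 11110000, payload 000 (3 bits).
Byte 2: 0x9E = 10011110 (10xxxxxx ✓), payload 011110.
Byte 3: 0x93 = 10010011 (10xxxxxx ✓), payload 010011.
Byte 4: 0xB4 = 10110100 (10xxxxxx ✓), payload 110100.
Concatenate: 000011110010011110100 = 0x1E4F4 (21 bits → U+1E4F4).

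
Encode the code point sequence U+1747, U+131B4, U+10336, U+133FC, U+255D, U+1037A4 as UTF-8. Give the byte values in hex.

E1 9D 87 F0 93 86 B4 F0 90 8C B6 F0 93 8F BC E2 95 9D F4 83 9E A4

U+1747: 3-byte form → E1 9D 87.
U+131B4: 4-byte form → F0 93 86 B4.
U+10336: 4-byte form → F0 90 8C B6.
U+133FC: 4-byte form → F0 93 8F BC.
U+255D: 3-byte form → E2 95 9D.
U+1037A4: 4-byte form → F4 83 9E A4.
Concatenated (22 bytes): E1 9D 87 F0 93 86 B4 F0 90 8C B6 F0 93 8F BC E2 95 9D F4 83 9E A4.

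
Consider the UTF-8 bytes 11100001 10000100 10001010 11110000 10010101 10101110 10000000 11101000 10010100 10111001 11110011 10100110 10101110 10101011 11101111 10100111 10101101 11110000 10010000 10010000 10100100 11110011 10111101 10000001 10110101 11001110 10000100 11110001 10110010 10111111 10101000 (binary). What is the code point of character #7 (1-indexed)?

Offset 0: leading byte 0xE1 = 11100001 → 3-byte char #1 = E1 84 8A.
Offset 3: leading byte 0xF0 = 11110000 → 4-byte char #2 = F0 95 AE 80.
Offset 7: leading byte 0xE8 = 11101000 → 3-byte char #3 = E8 94 B9.
Offset 10: leading byte 0xF3 = 11110011 → 4-byte char #4 = F3 A6 AE AB.
Offset 14: leading byte 0xEF = 11101111 → 3-byte char #5 = EF A7 AD.
Offset 17: leading byte 0xF0 = 11110000 → 4-byte char #6 = F0 90 90 A4.
Offset 21: leading byte 0xF3 = 11110011 → 4-byte char #7 = F3 BD 81 B5.
Leading byte 0xF3 = 11110011 matches 11110xxx → 4-byte sequence.
Byte 1: 0xF3 = 11110011, payload 011 (3 bits).
Byte 2: 0xBD = 10111101 (10xxxxxx ✓), payload 111101.
Byte 3: 0x81 = 10000001 (10xxxxxx ✓), payload 000001.
Byte 4: 0xB5 = 10110101 (10xxxxxx ✓), payload 110101.
Concatenate: 011111101000001110101 = 0xFD075 (21 bits → U+FD075).

U+FD075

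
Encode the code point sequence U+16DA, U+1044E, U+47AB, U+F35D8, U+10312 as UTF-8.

E1 9B 9A F0 90 91 8E E4 9E AB F3 B3 97 98 F0 90 8C 92

U+16DA: 3-byte form → E1 9B 9A.
U+1044E: 4-byte form → F0 90 91 8E.
U+47AB: 3-byte form → E4 9E AB.
U+F35D8: 4-byte form → F3 B3 97 98.
U+10312: 4-byte form → F0 90 8C 92.
Concatenated (18 bytes): E1 9B 9A F0 90 91 8E E4 9E AB F3 B3 97 98 F0 90 8C 92.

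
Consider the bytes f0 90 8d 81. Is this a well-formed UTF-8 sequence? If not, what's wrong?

Leading byte 0xF0 = 11110000 → 4-byte form.
Continuation bytes 0x90=10010000, 0x8D=10001101, 0x81=10000001 all match 10xxxxxx.
Decoded value 0x10341 is ≥ 0x10000 (shortest form) and not a surrogate.

valid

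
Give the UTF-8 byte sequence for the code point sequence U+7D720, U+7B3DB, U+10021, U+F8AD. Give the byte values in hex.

F1 BD 9C A0 F1 BB 8F 9B F0 90 80 A1 EF A2 AD

U+7D720: 4-byte form → F1 BD 9C A0.
U+7B3DB: 4-byte form → F1 BB 8F 9B.
U+10021: 4-byte form → F0 90 80 A1.
U+F8AD: 3-byte form → EF A2 AD.
Concatenated (15 bytes): F1 BD 9C A0 F1 BB 8F 9B F0 90 80 A1 EF A2 AD.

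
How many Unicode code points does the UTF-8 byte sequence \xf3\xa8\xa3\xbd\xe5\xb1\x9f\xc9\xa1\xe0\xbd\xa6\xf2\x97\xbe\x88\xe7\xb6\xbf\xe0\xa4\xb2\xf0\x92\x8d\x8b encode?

8

Byte at offset 0: 0xF3 = 11110011 → 4-byte char (#1). Advance 4.
Byte at offset 4: 0xE5 = 11100101 → 3-byte char (#2). Advance 3.
Byte at offset 7: 0xC9 = 11001001 → 2-byte char (#3). Advance 2.
Byte at offset 9: 0xE0 = 11100000 → 3-byte char (#4). Advance 3.
Byte at offset 12: 0xF2 = 11110010 → 4-byte char (#5). Advance 4.
Byte at offset 16: 0xE7 = 11100111 → 3-byte char (#6). Advance 3.
Byte at offset 19: 0xE0 = 11100000 → 3-byte char (#7). Advance 3.
Byte at offset 22: 0xF0 = 11110000 → 4-byte char (#8). Advance 4.
Reached end at offset 26 after 8 code points.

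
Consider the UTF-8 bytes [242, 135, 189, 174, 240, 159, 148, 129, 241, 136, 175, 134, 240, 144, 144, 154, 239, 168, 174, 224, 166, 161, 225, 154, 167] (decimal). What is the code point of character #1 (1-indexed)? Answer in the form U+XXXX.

Offset 0: leading byte 0xF2 = 11110010 → 4-byte char #1 = F2 87 BD AE.
Leading byte 0xF2 = 11110010 matches 11110xxx → 4-byte sequence.
Byte 1: 0xF2 = 11110010, payload 010 (3 bits).
Byte 2: 0x87 = 10000111 (10xxxxxx ✓), payload 000111.
Byte 3: 0xBD = 10111101 (10xxxxxx ✓), payload 111101.
Byte 4: 0xAE = 10101110 (10xxxxxx ✓), payload 101110.
Concatenate: 010000111111101101110 = 0x87F6E (21 bits → U+87F6E).

U+87F6E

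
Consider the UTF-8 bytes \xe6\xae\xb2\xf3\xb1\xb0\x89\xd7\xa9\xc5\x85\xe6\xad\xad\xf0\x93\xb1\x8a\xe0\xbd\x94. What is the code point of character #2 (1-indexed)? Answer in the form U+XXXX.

Offset 0: leading byte 0xE6 = 11100110 → 3-byte char #1 = E6 AE B2.
Offset 3: leading byte 0xF3 = 11110011 → 4-byte char #2 = F3 B1 B0 89.
Leading byte 0xF3 = 11110011 matches 11110xxx → 4-byte sequence.
Byte 1: 0xF3 = 11110011, payload 011 (3 bits).
Byte 2: 0xB1 = 10110001 (10xxxxxx ✓), payload 110001.
Byte 3: 0xB0 = 10110000 (10xxxxxx ✓), payload 110000.
Byte 4: 0x89 = 10001001 (10xxxxxx ✓), payload 001001.
Concatenate: 011110001110000001001 = 0xF1C09 (21 bits → U+F1C09).

U+F1C09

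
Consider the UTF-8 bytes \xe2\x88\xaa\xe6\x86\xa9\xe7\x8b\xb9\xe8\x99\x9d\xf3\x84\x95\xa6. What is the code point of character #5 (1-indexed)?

U+C4566

Offset 0: leading byte 0xE2 = 11100010 → 3-byte char #1 = E2 88 AA.
Offset 3: leading byte 0xE6 = 11100110 → 3-byte char #2 = E6 86 A9.
Offset 6: leading byte 0xE7 = 11100111 → 3-byte char #3 = E7 8B B9.
Offset 9: leading byte 0xE8 = 11101000 → 3-byte char #4 = E8 99 9D.
Offset 12: leading byte 0xF3 = 11110011 → 4-byte char #5 = F3 84 95 A6.
Leading byte 0xF3 = 11110011 matches 11110xxx → 4-byte sequence.
Byte 1: 0xF3 = 11110011, payload 011 (3 bits).
Byte 2: 0x84 = 10000100 (10xxxxxx ✓), payload 000100.
Byte 3: 0x95 = 10010101 (10xxxxxx ✓), payload 010101.
Byte 4: 0xA6 = 10100110 (10xxxxxx ✓), payload 100110.
Concatenate: 011000100010101100110 = 0xC4566 (21 bits → U+C4566).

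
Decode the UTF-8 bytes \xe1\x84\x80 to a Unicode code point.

U+1100

Leading byte 0xE1 = 11100001 matches 1110xxxx → 3-byte sequence.
Byte 1: 0xE1 = 11100001, payload 0001 (4 bits).
Byte 2: 0x84 = 10000100 (10xxxxxx ✓), payload 000100.
Byte 3: 0x80 = 10000000 (10xxxxxx ✓), payload 000000.
Concatenate: 0001000100000000 = 0x1100 (16 bits → U+1100).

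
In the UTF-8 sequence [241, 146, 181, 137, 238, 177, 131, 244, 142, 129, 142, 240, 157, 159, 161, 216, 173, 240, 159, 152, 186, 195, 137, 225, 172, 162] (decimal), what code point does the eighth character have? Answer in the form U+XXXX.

U+1B22

Offset 0: leading byte 0xF1 = 11110001 → 4-byte char #1 = F1 92 B5 89.
Offset 4: leading byte 0xEE = 11101110 → 3-byte char #2 = EE B1 83.
Offset 7: leading byte 0xF4 = 11110100 → 4-byte char #3 = F4 8E 81 8E.
Offset 11: leading byte 0xF0 = 11110000 → 4-byte char #4 = F0 9D 9F A1.
Offset 15: leading byte 0xD8 = 11011000 → 2-byte char #5 = D8 AD.
Offset 17: leading byte 0xF0 = 11110000 → 4-byte char #6 = F0 9F 98 BA.
Offset 21: leading byte 0xC3 = 11000011 → 2-byte char #7 = C3 89.
Offset 23: leading byte 0xE1 = 11100001 → 3-byte char #8 = E1 AC A2.
Leading byte 0xE1 = 11100001 matches 1110xxxx → 3-byte sequence.
Byte 1: 0xE1 = 11100001, payload 0001 (4 bits).
Byte 2: 0xAC = 10101100 (10xxxxxx ✓), payload 101100.
Byte 3: 0xA2 = 10100010 (10xxxxxx ✓), payload 100010.
Concatenate: 0001101100100010 = 0x1B22 (16 bits → U+1B22).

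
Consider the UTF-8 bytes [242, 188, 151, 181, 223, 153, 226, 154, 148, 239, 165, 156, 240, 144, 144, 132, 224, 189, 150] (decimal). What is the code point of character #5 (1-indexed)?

Offset 0: leading byte 0xF2 = 11110010 → 4-byte char #1 = F2 BC 97 B5.
Offset 4: leading byte 0xDF = 11011111 → 2-byte char #2 = DF 99.
Offset 6: leading byte 0xE2 = 11100010 → 3-byte char #3 = E2 9A 94.
Offset 9: leading byte 0xEF = 11101111 → 3-byte char #4 = EF A5 9C.
Offset 12: leading byte 0xF0 = 11110000 → 4-byte char #5 = F0 90 90 84.
Leading byte 0xF0 = 11110000 matches 11110xxx → 4-byte sequence.
Byte 1: 0xF0 = 11110000, payload 000 (3 bits).
Byte 2: 0x90 = 10010000 (10xxxxxx ✓), payload 010000.
Byte 3: 0x90 = 10010000 (10xxxxxx ✓), payload 010000.
Byte 4: 0x84 = 10000100 (10xxxxxx ✓), payload 000100.
Concatenate: 000010000010000000100 = 0x10404 (21 bits → U+10404).

U+10404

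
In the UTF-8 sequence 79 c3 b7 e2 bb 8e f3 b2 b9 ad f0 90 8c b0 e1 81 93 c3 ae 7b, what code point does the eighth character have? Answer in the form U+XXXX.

U+007B

Offset 0: leading byte 0x79 = 01111001 → 1-byte char #1 = 79.
Offset 1: leading byte 0xC3 = 11000011 → 2-byte char #2 = C3 B7.
Offset 3: leading byte 0xE2 = 11100010 → 3-byte char #3 = E2 BB 8E.
Offset 6: leading byte 0xF3 = 11110011 → 4-byte char #4 = F3 B2 B9 AD.
Offset 10: leading byte 0xF0 = 11110000 → 4-byte char #5 = F0 90 8C B0.
Offset 14: leading byte 0xE1 = 11100001 → 3-byte char #6 = E1 81 93.
Offset 17: leading byte 0xC3 = 11000011 → 2-byte char #7 = C3 AE.
Offset 19: leading byte 0x7B = 01111011 → 1-byte char #8 = 7B.
Leading byte 0x7B = 01111011 matches 0xxxxxxx → 1-byte sequence.
Byte 1: 0x7B = 01111011, payload 1111011 (7 bits).
Concatenate: 1111011 = 0x7B (7 bits → U+007B).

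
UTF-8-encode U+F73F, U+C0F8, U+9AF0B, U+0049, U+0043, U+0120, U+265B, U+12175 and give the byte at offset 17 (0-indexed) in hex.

0xF0

U+F73F → 3-byte form EF 9C BF at offsets 0–2.
U+C0F8 → 3-byte form EC 83 B8 at offsets 3–5.
U+9AF0B → 4-byte form F2 9A BC 8B at offsets 6–9.
U+0049 → 1-byte form 49 at offsets 10–10.
U+0043 → 1-byte form 43 at offsets 11–11.
U+0120 → 2-byte form C4 A0 at offsets 12–13.
U+265B → 3-byte form E2 99 9B at offsets 14–16.
U+12175 → 4-byte form F0 92 85 B5 at offsets 17–20.
Offset 17 falls in char 8's range; it's byte 1 of F0 92 85 B5 = 0xF0.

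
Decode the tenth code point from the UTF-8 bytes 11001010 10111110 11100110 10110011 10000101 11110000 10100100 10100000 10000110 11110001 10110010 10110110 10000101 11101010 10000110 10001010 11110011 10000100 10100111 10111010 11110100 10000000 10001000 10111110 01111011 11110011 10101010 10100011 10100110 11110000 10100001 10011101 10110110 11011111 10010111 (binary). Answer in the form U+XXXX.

Offset 0: leading byte 0xCA = 11001010 → 2-byte char #1 = CA BE.
Offset 2: leading byte 0xE6 = 11100110 → 3-byte char #2 = E6 B3 85.
Offset 5: leading byte 0xF0 = 11110000 → 4-byte char #3 = F0 A4 A0 86.
Offset 9: leading byte 0xF1 = 11110001 → 4-byte char #4 = F1 B2 B6 85.
Offset 13: leading byte 0xEA = 11101010 → 3-byte char #5 = EA 86 8A.
Offset 16: leading byte 0xF3 = 11110011 → 4-byte char #6 = F3 84 A7 BA.
Offset 20: leading byte 0xF4 = 11110100 → 4-byte char #7 = F4 80 88 BE.
Offset 24: leading byte 0x7B = 01111011 → 1-byte char #8 = 7B.
Offset 25: leading byte 0xF3 = 11110011 → 4-byte char #9 = F3 AA A3 A6.
Offset 29: leading byte 0xF0 = 11110000 → 4-byte char #10 = F0 A1 9D B6.
Leading byte 0xF0 = 11110000 matches 11110xxx → 4-byte sequence.
Byte 1: 0xF0 = 11110000, payload 000 (3 bits).
Byte 2: 0xA1 = 10100001 (10xxxxxx ✓), payload 100001.
Byte 3: 0x9D = 10011101 (10xxxxxx ✓), payload 011101.
Byte 4: 0xB6 = 10110110 (10xxxxxx ✓), payload 110110.
Concatenate: 000100001011101110110 = 0x21776 (21 bits → U+21776).

U+21776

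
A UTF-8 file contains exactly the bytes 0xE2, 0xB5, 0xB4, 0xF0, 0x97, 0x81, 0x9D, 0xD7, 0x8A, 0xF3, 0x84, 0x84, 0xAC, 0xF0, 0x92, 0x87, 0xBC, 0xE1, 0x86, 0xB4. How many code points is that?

6

Byte at offset 0: 0xE2 = 11100010 → 3-byte char (#1). Advance 3.
Byte at offset 3: 0xF0 = 11110000 → 4-byte char (#2). Advance 4.
Byte at offset 7: 0xD7 = 11010111 → 2-byte char (#3). Advance 2.
Byte at offset 9: 0xF3 = 11110011 → 4-byte char (#4). Advance 4.
Byte at offset 13: 0xF0 = 11110000 → 4-byte char (#5). Advance 4.
Byte at offset 17: 0xE1 = 11100001 → 3-byte char (#6). Advance 3.
Reached end at offset 20 after 6 code points.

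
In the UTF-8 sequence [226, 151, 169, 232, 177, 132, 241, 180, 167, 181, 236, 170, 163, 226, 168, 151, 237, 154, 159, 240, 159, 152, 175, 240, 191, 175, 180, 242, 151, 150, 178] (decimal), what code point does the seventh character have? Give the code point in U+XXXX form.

U+1F62F

Offset 0: leading byte 0xE2 = 11100010 → 3-byte char #1 = E2 97 A9.
Offset 3: leading byte 0xE8 = 11101000 → 3-byte char #2 = E8 B1 84.
Offset 6: leading byte 0xF1 = 11110001 → 4-byte char #3 = F1 B4 A7 B5.
Offset 10: leading byte 0xEC = 11101100 → 3-byte char #4 = EC AA A3.
Offset 13: leading byte 0xE2 = 11100010 → 3-byte char #5 = E2 A8 97.
Offset 16: leading byte 0xED = 11101101 → 3-byte char #6 = ED 9A 9F.
Offset 19: leading byte 0xF0 = 11110000 → 4-byte char #7 = F0 9F 98 AF.
Leading byte 0xF0 = 11110000 matches 11110xxx → 4-byte sequence.
Byte 1: 0xF0 = 11110000, payload 000 (3 bits).
Byte 2: 0x9F = 10011111 (10xxxxxx ✓), payload 011111.
Byte 3: 0x98 = 10011000 (10xxxxxx ✓), payload 011000.
Byte 4: 0xAF = 10101111 (10xxxxxx ✓), payload 101111.
Concatenate: 000011111011000101111 = 0x1F62F (21 bits → U+1F62F).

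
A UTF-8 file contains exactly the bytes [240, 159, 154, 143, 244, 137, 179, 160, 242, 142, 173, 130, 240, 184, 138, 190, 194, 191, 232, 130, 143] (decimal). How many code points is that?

Byte at offset 0: 0xF0 = 11110000 → 4-byte char (#1). Advance 4.
Byte at offset 4: 0xF4 = 11110100 → 4-byte char (#2). Advance 4.
Byte at offset 8: 0xF2 = 11110010 → 4-byte char (#3). Advance 4.
Byte at offset 12: 0xF0 = 11110000 → 4-byte char (#4). Advance 4.
Byte at offset 16: 0xC2 = 11000010 → 2-byte char (#5). Advance 2.
Byte at offset 18: 0xE8 = 11101000 → 3-byte char (#6). Advance 3.
Reached end at offset 21 after 6 code points.

6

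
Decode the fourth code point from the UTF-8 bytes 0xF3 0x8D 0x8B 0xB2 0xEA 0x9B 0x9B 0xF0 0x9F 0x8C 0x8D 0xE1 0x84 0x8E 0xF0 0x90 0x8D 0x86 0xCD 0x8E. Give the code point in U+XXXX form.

Offset 0: leading byte 0xF3 = 11110011 → 4-byte char #1 = F3 8D 8B B2.
Offset 4: leading byte 0xEA = 11101010 → 3-byte char #2 = EA 9B 9B.
Offset 7: leading byte 0xF0 = 11110000 → 4-byte char #3 = F0 9F 8C 8D.
Offset 11: leading byte 0xE1 = 11100001 → 3-byte char #4 = E1 84 8E.
Leading byte 0xE1 = 11100001 matches 1110xxxx → 3-byte sequence.
Byte 1: 0xE1 = 11100001, payload 0001 (4 bits).
Byte 2: 0x84 = 10000100 (10xxxxxx ✓), payload 000100.
Byte 3: 0x8E = 10001110 (10xxxxxx ✓), payload 001110.
Concatenate: 0001000100001110 = 0x110E (16 bits → U+110E).

U+110E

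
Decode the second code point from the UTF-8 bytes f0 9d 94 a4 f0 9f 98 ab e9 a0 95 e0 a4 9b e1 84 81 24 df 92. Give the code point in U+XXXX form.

Offset 0: leading byte 0xF0 = 11110000 → 4-byte char #1 = F0 9D 94 A4.
Offset 4: leading byte 0xF0 = 11110000 → 4-byte char #2 = F0 9F 98 AB.
Leading byte 0xF0 = 11110000 matches 11110xxx → 4-byte sequence.
Byte 1: 0xF0 = 11110000, payload 000 (3 bits).
Byte 2: 0x9F = 10011111 (10xxxxxx ✓), payload 011111.
Byte 3: 0x98 = 10011000 (10xxxxxx ✓), payload 011000.
Byte 4: 0xAB = 10101011 (10xxxxxx ✓), payload 101011.
Concatenate: 000011111011000101011 = 0x1F62B (21 bits → U+1F62B).

U+1F62B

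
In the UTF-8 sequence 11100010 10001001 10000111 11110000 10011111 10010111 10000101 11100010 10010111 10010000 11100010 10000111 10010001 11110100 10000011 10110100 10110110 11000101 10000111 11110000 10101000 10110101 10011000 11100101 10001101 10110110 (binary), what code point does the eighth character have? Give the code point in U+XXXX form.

Offset 0: leading byte 0xE2 = 11100010 → 3-byte char #1 = E2 89 87.
Offset 3: leading byte 0xF0 = 11110000 → 4-byte char #2 = F0 9F 97 85.
Offset 7: leading byte 0xE2 = 11100010 → 3-byte char #3 = E2 97 90.
Offset 10: leading byte 0xE2 = 11100010 → 3-byte char #4 = E2 87 91.
Offset 13: leading byte 0xF4 = 11110100 → 4-byte char #5 = F4 83 B4 B6.
Offset 17: leading byte 0xC5 = 11000101 → 2-byte char #6 = C5 87.
Offset 19: leading byte 0xF0 = 11110000 → 4-byte char #7 = F0 A8 B5 98.
Offset 23: leading byte 0xE5 = 11100101 → 3-byte char #8 = E5 8D B6.
Leading byte 0xE5 = 11100101 matches 1110xxxx → 3-byte sequence.
Byte 1: 0xE5 = 11100101, payload 0101 (4 bits).
Byte 2: 0x8D = 10001101 (10xxxxxx ✓), payload 001101.
Byte 3: 0xB6 = 10110110 (10xxxxxx ✓), payload 110110.
Concatenate: 0101001101110110 = 0x5376 (16 bits → U+5376).

U+5376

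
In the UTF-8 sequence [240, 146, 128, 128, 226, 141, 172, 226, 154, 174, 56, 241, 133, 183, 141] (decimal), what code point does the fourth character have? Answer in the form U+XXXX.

Offset 0: leading byte 0xF0 = 11110000 → 4-byte char #1 = F0 92 80 80.
Offset 4: leading byte 0xE2 = 11100010 → 3-byte char #2 = E2 8D AC.
Offset 7: leading byte 0xE2 = 11100010 → 3-byte char #3 = E2 9A AE.
Offset 10: leading byte 0x38 = 00111000 → 1-byte char #4 = 38.
Leading byte 0x38 = 00111000 matches 0xxxxxxx → 1-byte sequence.
Byte 1: 0x38 = 00111000, payload 0111000 (7 bits).
Concatenate: 0111000 = 0x38 (7 bits → U+0038).

U+0038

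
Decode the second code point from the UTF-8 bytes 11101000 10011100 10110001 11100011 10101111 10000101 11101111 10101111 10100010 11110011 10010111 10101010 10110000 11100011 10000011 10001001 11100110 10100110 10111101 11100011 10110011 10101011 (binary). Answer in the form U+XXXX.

U+3BC5

Offset 0: leading byte 0xE8 = 11101000 → 3-byte char #1 = E8 9C B1.
Offset 3: leading byte 0xE3 = 11100011 → 3-byte char #2 = E3 AF 85.
Leading byte 0xE3 = 11100011 matches 1110xxxx → 3-byte sequence.
Byte 1: 0xE3 = 11100011, payload 0011 (4 bits).
Byte 2: 0xAF = 10101111 (10xxxxxx ✓), payload 101111.
Byte 3: 0x85 = 10000101 (10xxxxxx ✓), payload 000101.
Concatenate: 0011101111000101 = 0x3BC5 (16 bits → U+3BC5).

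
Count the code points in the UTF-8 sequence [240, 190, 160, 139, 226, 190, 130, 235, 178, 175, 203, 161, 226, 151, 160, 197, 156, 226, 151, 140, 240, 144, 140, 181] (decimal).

Byte at offset 0: 0xF0 = 11110000 → 4-byte char (#1). Advance 4.
Byte at offset 4: 0xE2 = 11100010 → 3-byte char (#2). Advance 3.
Byte at offset 7: 0xEB = 11101011 → 3-byte char (#3). Advance 3.
Byte at offset 10: 0xCB = 11001011 → 2-byte char (#4). Advance 2.
Byte at offset 12: 0xE2 = 11100010 → 3-byte char (#5). Advance 3.
Byte at offset 15: 0xC5 = 11000101 → 2-byte char (#6). Advance 2.
Byte at offset 17: 0xE2 = 11100010 → 3-byte char (#7). Advance 3.
Byte at offset 20: 0xF0 = 11110000 → 4-byte char (#8). Advance 4.
Reached end at offset 24 after 8 code points.

8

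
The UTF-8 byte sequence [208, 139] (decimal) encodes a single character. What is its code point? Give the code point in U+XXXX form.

U+040B

Leading byte 0xD0 = 11010000 matches 110xxxxx → 2-byte sequence.
Byte 1: 0xD0 = 11010000, payload 10000 (5 bits).
Byte 2: 0x8B = 10001011 (10xxxxxx ✓), payload 001011.
Concatenate: 10000001011 = 0x40B (11 bits → U+040B).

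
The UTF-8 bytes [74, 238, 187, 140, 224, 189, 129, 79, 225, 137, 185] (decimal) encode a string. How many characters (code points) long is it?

5

Byte at offset 0: 0x4A = 01001010 → 1-byte char (#1). Advance 1.
Byte at offset 1: 0xEE = 11101110 → 3-byte char (#2). Advance 3.
Byte at offset 4: 0xE0 = 11100000 → 3-byte char (#3). Advance 3.
Byte at offset 7: 0x4F = 01001111 → 1-byte char (#4). Advance 1.
Byte at offset 8: 0xE1 = 11100001 → 3-byte char (#5). Advance 3.
Reached end at offset 11 after 5 code points.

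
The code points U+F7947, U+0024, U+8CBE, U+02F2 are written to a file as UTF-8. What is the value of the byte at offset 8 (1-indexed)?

1-indexed offset 8 is 0-indexed offset 7.
U+F7947 → 4-byte form F3 B7 A5 87 at offsets 0–3.
U+0024 → 1-byte form 24 at offsets 4–4.
U+8CBE → 3-byte form E8 B2 BE at offsets 5–7.
Offset 7 falls in char 3's range; it's byte 3 of E8 B2 BE = 0xBE.

0xBE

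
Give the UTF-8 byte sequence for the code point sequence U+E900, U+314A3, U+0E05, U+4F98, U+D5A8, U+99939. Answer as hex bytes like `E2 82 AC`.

U+E900: 3-byte form → EE A4 80.
U+314A3: 4-byte form → F0 B1 92 A3.
U+0E05: 3-byte form → E0 B8 85.
U+4F98: 3-byte form → E4 BE 98.
U+D5A8: 3-byte form → ED 96 A8.
U+99939: 4-byte form → F2 99 A4 B9.
Concatenated (20 bytes): EE A4 80 F0 B1 92 A3 E0 B8 85 E4 BE 98 ED 96 A8 F2 99 A4 B9.

EE A4 80 F0 B1 92 A3 E0 B8 85 E4 BE 98 ED 96 A8 F2 99 A4 B9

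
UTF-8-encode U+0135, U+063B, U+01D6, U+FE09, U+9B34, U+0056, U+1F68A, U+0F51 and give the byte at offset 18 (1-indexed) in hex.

0xE0

1-indexed offset 18 is 0-indexed offset 17.
U+0135 → 2-byte form C4 B5 at offsets 0–1.
U+063B → 2-byte form D8 BB at offsets 2–3.
U+01D6 → 2-byte form C7 96 at offsets 4–5.
U+FE09 → 3-byte form EF B8 89 at offsets 6–8.
U+9B34 → 3-byte form E9 AC B4 at offsets 9–11.
U+0056 → 1-byte form 56 at offsets 12–12.
U+1F68A → 4-byte form F0 9F 9A 8A at offsets 13–16.
U+0F51 → 3-byte form E0 BD 91 at offsets 17–19.
Offset 17 falls in char 8's range; it's byte 1 of E0 BD 91 = 0xE0.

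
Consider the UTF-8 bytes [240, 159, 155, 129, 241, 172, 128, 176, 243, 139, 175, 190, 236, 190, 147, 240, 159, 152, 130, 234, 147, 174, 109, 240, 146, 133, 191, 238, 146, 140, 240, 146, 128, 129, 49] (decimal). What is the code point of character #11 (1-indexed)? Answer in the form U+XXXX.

Offset 0: leading byte 0xF0 = 11110000 → 4-byte char #1 = F0 9F 9B 81.
Offset 4: leading byte 0xF1 = 11110001 → 4-byte char #2 = F1 AC 80 B0.
Offset 8: leading byte 0xF3 = 11110011 → 4-byte char #3 = F3 8B AF BE.
Offset 12: leading byte 0xEC = 11101100 → 3-byte char #4 = EC BE 93.
Offset 15: leading byte 0xF0 = 11110000 → 4-byte char #5 = F0 9F 98 82.
Offset 19: leading byte 0xEA = 11101010 → 3-byte char #6 = EA 93 AE.
Offset 22: leading byte 0x6D = 01101101 → 1-byte char #7 = 6D.
Offset 23: leading byte 0xF0 = 11110000 → 4-byte char #8 = F0 92 85 BF.
Offset 27: leading byte 0xEE = 11101110 → 3-byte char #9 = EE 92 8C.
Offset 30: leading byte 0xF0 = 11110000 → 4-byte char #10 = F0 92 80 81.
Offset 34: leading byte 0x31 = 00110001 → 1-byte char #11 = 31.
Leading byte 0x31 = 00110001 matches 0xxxxxxx → 1-byte sequence.
Byte 1: 0x31 = 00110001, payload 0110001 (7 bits).
Concatenate: 0110001 = 0x31 (7 bits → U+0031).

U+0031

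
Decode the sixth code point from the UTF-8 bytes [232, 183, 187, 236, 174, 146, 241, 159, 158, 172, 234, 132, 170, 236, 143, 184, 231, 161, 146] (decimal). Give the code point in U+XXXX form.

U+7852

Offset 0: leading byte 0xE8 = 11101000 → 3-byte char #1 = E8 B7 BB.
Offset 3: leading byte 0xEC = 11101100 → 3-byte char #2 = EC AE 92.
Offset 6: leading byte 0xF1 = 11110001 → 4-byte char #3 = F1 9F 9E AC.
Offset 10: leading byte 0xEA = 11101010 → 3-byte char #4 = EA 84 AA.
Offset 13: leading byte 0xEC = 11101100 → 3-byte char #5 = EC 8F B8.
Offset 16: leading byte 0xE7 = 11100111 → 3-byte char #6 = E7 A1 92.
Leading byte 0xE7 = 11100111 matches 1110xxxx → 3-byte sequence.
Byte 1: 0xE7 = 11100111, payload 0111 (4 bits).
Byte 2: 0xA1 = 10100001 (10xxxxxx ✓), payload 100001.
Byte 3: 0x92 = 10010010 (10xxxxxx ✓), payload 010010.
Concatenate: 0111100001010010 = 0x7852 (16 bits → U+7852).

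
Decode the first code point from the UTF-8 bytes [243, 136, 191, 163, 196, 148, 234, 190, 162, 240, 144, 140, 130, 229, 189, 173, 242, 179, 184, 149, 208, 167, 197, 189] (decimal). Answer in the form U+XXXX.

U+C8FE3

Offset 0: leading byte 0xF3 = 11110011 → 4-byte char #1 = F3 88 BF A3.
Leading byte 0xF3 = 11110011 matches 11110xxx → 4-byte sequence.
Byte 1: 0xF3 = 11110011, payload 011 (3 bits).
Byte 2: 0x88 = 10001000 (10xxxxxx ✓), payload 001000.
Byte 3: 0xBF = 10111111 (10xxxxxx ✓), payload 111111.
Byte 4: 0xA3 = 10100011 (10xxxxxx ✓), payload 100011.
Concatenate: 011001000111111100011 = 0xC8FE3 (21 bits → U+C8FE3).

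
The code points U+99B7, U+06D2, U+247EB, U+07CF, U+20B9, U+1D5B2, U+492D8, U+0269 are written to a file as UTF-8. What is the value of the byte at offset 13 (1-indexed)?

0x82

1-indexed offset 13 is 0-indexed offset 12.
U+99B7 → 3-byte form E9 A6 B7 at offsets 0–2.
U+06D2 → 2-byte form DB 92 at offsets 3–4.
U+247EB → 4-byte form F0 A4 9F AB at offsets 5–8.
U+07CF → 2-byte form DF 8F at offsets 9–10.
U+20B9 → 3-byte form E2 82 B9 at offsets 11–13.
Offset 12 falls in char 5's range; it's byte 2 of E2 82 B9 = 0x82.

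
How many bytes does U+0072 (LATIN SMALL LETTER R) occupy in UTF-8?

U+0072 = 0x72. UTF-8 uses 1 byte below 0x80, 2 below 0x800, 3 below 0x10000, 4 up to 0x10FFFF. 0x72 is in U+0000–U+007F → 1 byte.

1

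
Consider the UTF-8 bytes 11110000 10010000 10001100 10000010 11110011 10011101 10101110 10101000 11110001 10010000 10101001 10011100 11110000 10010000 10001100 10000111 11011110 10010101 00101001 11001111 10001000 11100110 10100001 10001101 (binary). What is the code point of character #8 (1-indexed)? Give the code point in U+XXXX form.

U+684D

Offset 0: leading byte 0xF0 = 11110000 → 4-byte char #1 = F0 90 8C 82.
Offset 4: leading byte 0xF3 = 11110011 → 4-byte char #2 = F3 9D AE A8.
Offset 8: leading byte 0xF1 = 11110001 → 4-byte char #3 = F1 90 A9 9C.
Offset 12: leading byte 0xF0 = 11110000 → 4-byte char #4 = F0 90 8C 87.
Offset 16: leading byte 0xDE = 11011110 → 2-byte char #5 = DE 95.
Offset 18: leading byte 0x29 = 00101001 → 1-byte char #6 = 29.
Offset 19: leading byte 0xCF = 11001111 → 2-byte char #7 = CF 88.
Offset 21: leading byte 0xE6 = 11100110 → 3-byte char #8 = E6 A1 8D.
Leading byte 0xE6 = 11100110 matches 1110xxxx → 3-byte sequence.
Byte 1: 0xE6 = 11100110, payload 0110 (4 bits).
Byte 2: 0xA1 = 10100001 (10xxxxxx ✓), payload 100001.
Byte 3: 0x8D = 10001101 (10xxxxxx ✓), payload 001101.
Concatenate: 0110100001001101 = 0x684D (16 bits → U+684D).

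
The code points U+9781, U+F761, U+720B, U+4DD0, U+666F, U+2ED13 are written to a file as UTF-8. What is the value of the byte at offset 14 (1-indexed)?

1-indexed offset 14 is 0-indexed offset 13.
U+9781 → 3-byte form E9 9E 81 at offsets 0–2.
U+F761 → 3-byte form EF 9D A1 at offsets 3–5.
U+720B → 3-byte form E7 88 8B at offsets 6–8.
U+4DD0 → 3-byte form E4 B7 90 at offsets 9–11.
U+666F → 3-byte form E6 99 AF at offsets 12–14.
Offset 13 falls in char 5's range; it's byte 2 of E6 99 AF = 0x99.

0x99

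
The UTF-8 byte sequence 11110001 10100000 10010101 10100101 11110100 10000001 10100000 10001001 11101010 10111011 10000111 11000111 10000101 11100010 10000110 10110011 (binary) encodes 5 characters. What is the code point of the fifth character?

U+21B3

Offset 0: leading byte 0xF1 = 11110001 → 4-byte char #1 = F1 A0 95 A5.
Offset 4: leading byte 0xF4 = 11110100 → 4-byte char #2 = F4 81 A0 89.
Offset 8: leading byte 0xEA = 11101010 → 3-byte char #3 = EA BB 87.
Offset 11: leading byte 0xC7 = 11000111 → 2-byte char #4 = C7 85.
Offset 13: leading byte 0xE2 = 11100010 → 3-byte char #5 = E2 86 B3.
Leading byte 0xE2 = 11100010 matches 1110xxxx → 3-byte sequence.
Byte 1: 0xE2 = 11100010, payload 0010 (4 bits).
Byte 2: 0x86 = 10000110 (10xxxxxx ✓), payload 000110.
Byte 3: 0xB3 = 10110011 (10xxxxxx ✓), payload 110011.
Concatenate: 0010000110110011 = 0x21B3 (16 bits → U+21B3).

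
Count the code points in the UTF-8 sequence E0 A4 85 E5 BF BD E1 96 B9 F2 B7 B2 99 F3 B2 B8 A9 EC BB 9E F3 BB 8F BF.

Byte at offset 0: 0xE0 = 11100000 → 3-byte char (#1). Advance 3.
Byte at offset 3: 0xE5 = 11100101 → 3-byte char (#2). Advance 3.
Byte at offset 6: 0xE1 = 11100001 → 3-byte char (#3). Advance 3.
Byte at offset 9: 0xF2 = 11110010 → 4-byte char (#4). Advance 4.
Byte at offset 13: 0xF3 = 11110011 → 4-byte char (#5). Advance 4.
Byte at offset 17: 0xEC = 11101100 → 3-byte char (#6). Advance 3.
Byte at offset 20: 0xF3 = 11110011 → 4-byte char (#7). Advance 4.
Reached end at offset 24 after 7 code points.

7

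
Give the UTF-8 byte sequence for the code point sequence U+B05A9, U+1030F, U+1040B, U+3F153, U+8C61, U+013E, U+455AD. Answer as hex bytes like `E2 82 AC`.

F2 B0 96 A9 F0 90 8C 8F F0 90 90 8B F0 BF 85 93 E8 B1 A1 C4 BE F1 85 96 AD

U+B05A9: 4-byte form → F2 B0 96 A9.
U+1030F: 4-byte form → F0 90 8C 8F.
U+1040B: 4-byte form → F0 90 90 8B.
U+3F153: 4-byte form → F0 BF 85 93.
U+8C61: 3-byte form → E8 B1 A1.
U+013E: 2-byte form → C4 BE.
U+455AD: 4-byte form → F1 85 96 AD.
Concatenated (25 bytes): F2 B0 96 A9 F0 90 8C 8F F0 90 90 8B F0 BF 85 93 E8 B1 A1 C4 BE F1 85 96 AD.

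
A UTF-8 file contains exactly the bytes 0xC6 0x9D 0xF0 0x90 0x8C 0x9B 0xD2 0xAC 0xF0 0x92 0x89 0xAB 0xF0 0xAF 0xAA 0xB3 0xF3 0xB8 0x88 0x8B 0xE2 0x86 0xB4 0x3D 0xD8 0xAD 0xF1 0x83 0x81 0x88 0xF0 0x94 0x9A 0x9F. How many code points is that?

Byte at offset 0: 0xC6 = 11000110 → 2-byte char (#1). Advance 2.
Byte at offset 2: 0xF0 = 11110000 → 4-byte char (#2). Advance 4.
Byte at offset 6: 0xD2 = 11010010 → 2-byte char (#3). Advance 2.
Byte at offset 8: 0xF0 = 11110000 → 4-byte char (#4). Advance 4.
Byte at offset 12: 0xF0 = 11110000 → 4-byte char (#5). Advance 4.
Byte at offset 16: 0xF3 = 11110011 → 4-byte char (#6). Advance 4.
Byte at offset 20: 0xE2 = 11100010 → 3-byte char (#7). Advance 3.
Byte at offset 23: 0x3D = 00111101 → 1-byte char (#8). Advance 1.
Byte at offset 24: 0xD8 = 11011000 → 2-byte char (#9). Advance 2.
Byte at offset 26: 0xF1 = 11110001 → 4-byte char (#10). Advance 4.
Byte at offset 30: 0xF0 = 11110000 → 4-byte char (#11). Advance 4.
Reached end at offset 34 after 11 code points.

11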